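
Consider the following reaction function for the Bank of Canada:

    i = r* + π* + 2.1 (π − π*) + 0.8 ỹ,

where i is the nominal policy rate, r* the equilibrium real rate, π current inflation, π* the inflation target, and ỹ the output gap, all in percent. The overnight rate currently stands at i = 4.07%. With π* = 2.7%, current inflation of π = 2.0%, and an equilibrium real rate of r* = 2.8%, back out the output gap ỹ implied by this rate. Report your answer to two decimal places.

0.05%

0.8 ỹ = 4.07 − 2.8 − 2.7 − 2.1 × (2.0 − 2.7) = 0.04
ỹ = 0.04 / 0.8 = 0.05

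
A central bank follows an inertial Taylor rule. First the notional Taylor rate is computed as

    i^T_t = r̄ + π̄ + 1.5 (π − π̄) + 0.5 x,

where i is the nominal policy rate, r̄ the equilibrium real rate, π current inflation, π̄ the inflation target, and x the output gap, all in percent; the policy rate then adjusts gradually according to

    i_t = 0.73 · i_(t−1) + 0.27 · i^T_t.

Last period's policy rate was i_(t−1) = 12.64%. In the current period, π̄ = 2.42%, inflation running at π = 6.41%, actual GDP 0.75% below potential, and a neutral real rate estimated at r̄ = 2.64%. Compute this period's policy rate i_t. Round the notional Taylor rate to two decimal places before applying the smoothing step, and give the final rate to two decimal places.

12.11%

Output 0.75% below potential → x = -0.75.
i^T_t = 2.64 + 2.42 + 1.5 × (6.41 − 2.42) + 0.5 × (-0.75)
   = 2.64 + 2.42 + 5.985 − 0.375 = 10.67
i_t = 0.73 × 12.64 + 0.27 × 10.67 = 9.2272 + 2.8809 = 12.11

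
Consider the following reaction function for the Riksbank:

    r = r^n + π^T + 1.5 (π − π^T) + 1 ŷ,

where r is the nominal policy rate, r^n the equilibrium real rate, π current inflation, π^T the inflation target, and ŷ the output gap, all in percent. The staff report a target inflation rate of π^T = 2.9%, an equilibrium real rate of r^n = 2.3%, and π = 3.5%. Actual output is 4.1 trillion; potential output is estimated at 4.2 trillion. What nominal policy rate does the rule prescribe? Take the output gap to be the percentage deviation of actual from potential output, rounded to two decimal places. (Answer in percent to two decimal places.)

Output gap = 100 × (4.1 − 4.2) / 4.2 = -2.38%.
r = 2.30 + 2.90 + 1.5 × (3.50 − 2.90) + 1 × (-2.38)
   = 2.30 + 2.9 + 0.9 − 2.38 = 3.72

3.72%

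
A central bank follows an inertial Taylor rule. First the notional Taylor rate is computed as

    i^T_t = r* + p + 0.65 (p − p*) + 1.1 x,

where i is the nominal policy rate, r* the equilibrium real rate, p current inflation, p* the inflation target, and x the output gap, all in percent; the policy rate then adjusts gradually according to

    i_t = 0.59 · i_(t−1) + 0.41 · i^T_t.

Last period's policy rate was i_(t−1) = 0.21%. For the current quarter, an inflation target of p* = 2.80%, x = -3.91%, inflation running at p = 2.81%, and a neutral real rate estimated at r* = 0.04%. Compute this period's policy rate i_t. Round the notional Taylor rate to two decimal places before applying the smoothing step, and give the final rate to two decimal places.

-0.47%

i^T_t = 0.04 + 2.81 + 0.65 × (2.81 − 2.80) + 1.1 × (-3.91)
   = 0.04 + 2.81 + 0.0065 − 4.301 = -1.44
i_t = 0.59 × 0.21 + 0.41 × (-1.44) = 0.1239 − 0.5904 = -0.47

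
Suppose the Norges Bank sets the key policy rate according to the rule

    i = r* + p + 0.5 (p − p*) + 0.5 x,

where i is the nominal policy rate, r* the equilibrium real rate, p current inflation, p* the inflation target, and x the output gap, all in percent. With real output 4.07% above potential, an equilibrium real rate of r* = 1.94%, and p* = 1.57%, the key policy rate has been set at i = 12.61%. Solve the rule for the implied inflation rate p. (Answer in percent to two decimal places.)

6.28%

Output 4.07% above potential → x = 4.07.
Collecting p: i = r* + (1 + 0.5) p − 0.5 p* + 0.5 x
1.5 p = 12.61 − 1.94 + 0.5 × 1.57 − 0.5 × 4.07 = 9.42
p = 9.42 / 1.5 = 6.28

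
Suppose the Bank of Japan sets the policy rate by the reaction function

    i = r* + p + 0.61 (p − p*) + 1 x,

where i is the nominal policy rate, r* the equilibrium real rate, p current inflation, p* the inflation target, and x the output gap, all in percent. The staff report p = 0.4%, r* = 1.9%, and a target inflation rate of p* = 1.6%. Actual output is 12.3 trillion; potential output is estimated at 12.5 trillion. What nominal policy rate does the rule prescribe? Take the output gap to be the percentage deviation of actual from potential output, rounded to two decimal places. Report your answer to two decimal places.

Output gap = 100 × (12.3 − 12.5) / 12.5 = -1.60%.
i = 1.90 + 0.40 + 0.61 × (0.40 − 1.60) + 1 × (-1.60)
   = 1.90 + 0.4 − 0.732 − 1.6 = -0.03

-0.03%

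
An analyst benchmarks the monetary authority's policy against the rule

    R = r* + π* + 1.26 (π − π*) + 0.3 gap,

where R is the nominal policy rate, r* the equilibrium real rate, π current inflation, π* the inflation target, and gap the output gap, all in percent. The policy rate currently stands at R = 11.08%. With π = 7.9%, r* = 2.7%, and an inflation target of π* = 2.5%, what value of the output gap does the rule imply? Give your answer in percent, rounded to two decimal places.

-3.08%

0.3 gap = 11.08 − 2.7 − 2.5 − 1.26 × (7.9 − 2.5) = -0.924
gap = -0.924 / 0.3 = -3.08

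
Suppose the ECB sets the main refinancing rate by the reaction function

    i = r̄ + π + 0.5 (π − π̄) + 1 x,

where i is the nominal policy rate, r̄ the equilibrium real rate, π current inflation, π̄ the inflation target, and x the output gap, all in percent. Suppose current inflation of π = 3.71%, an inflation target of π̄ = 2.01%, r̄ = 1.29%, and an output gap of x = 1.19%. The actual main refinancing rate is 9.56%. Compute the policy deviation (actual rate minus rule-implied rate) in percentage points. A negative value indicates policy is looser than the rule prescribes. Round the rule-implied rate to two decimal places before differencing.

2.52 pp

i = 1.29 + 3.71 + 0.5 × (3.71 − 2.01) + 1 × 1.19
   = 1.29 + 3.71 + 0.85 + 1.19 = 7.04
Deviation = 9.56 − 7.04 = 2.52 pp.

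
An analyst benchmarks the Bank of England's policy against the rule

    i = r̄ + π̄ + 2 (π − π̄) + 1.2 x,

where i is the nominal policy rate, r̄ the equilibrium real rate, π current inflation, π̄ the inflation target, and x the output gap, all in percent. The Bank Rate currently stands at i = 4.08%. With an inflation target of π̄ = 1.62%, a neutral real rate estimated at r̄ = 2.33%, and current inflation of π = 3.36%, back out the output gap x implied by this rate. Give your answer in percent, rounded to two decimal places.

-2.79%

1.2 x = 4.08 − 2.33 − 1.62 − 2 × (3.36 − 1.62) = -3.35
x = -3.35 / 1.2 = -2.79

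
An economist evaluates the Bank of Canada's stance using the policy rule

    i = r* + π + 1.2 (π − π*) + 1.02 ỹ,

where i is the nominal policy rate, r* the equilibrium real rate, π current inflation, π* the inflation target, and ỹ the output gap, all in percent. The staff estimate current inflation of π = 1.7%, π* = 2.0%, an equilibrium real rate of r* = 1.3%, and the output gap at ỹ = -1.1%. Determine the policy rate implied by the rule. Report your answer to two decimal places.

i = 1.3 + 1.7 + 1.2 × (1.7 − 2.0) + 1.02 × (-1.1)
   = 1.3 + 1.7 − 0.36 − 1.122 = 1.52

1.52%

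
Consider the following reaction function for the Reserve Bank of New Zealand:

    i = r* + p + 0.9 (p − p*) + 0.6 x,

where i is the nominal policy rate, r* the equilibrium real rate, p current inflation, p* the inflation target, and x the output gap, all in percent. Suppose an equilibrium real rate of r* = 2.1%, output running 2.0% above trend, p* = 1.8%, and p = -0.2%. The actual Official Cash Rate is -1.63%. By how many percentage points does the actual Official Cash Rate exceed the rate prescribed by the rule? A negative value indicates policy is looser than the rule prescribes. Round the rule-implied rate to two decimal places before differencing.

-2.93 pp

Output 2.0% above potential → x = 2.0.
i = 2.1 + (-0.2) + 0.9 × (-0.2 − 1.8) + 0.6 × 2.0
   = 2.1 − 0.2 − 1.8 + 1.2 = 1.30
Deviation = -1.63 − 1.30 = -2.93 pp.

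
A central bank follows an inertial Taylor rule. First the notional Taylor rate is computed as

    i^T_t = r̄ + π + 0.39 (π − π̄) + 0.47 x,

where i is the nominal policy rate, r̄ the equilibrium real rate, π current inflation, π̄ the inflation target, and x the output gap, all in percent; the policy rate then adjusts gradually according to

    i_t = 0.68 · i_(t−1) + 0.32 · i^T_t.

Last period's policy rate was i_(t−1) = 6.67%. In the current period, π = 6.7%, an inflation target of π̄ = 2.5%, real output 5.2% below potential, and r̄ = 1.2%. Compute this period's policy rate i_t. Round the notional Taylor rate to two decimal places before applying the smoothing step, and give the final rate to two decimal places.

6.80%

Output 5.2% below potential → x = -5.2.
i^T_t = 1.2 + 6.7 + 0.39 × (6.7 − 2.5) + 0.47 × (-5.2)
   = 1.2 + 6.7 + 1.638 − 2.444 = 7.09
i_t = 0.68 × 6.67 + 0.32 × 7.09 = 4.5356 + 2.2688 = 6.80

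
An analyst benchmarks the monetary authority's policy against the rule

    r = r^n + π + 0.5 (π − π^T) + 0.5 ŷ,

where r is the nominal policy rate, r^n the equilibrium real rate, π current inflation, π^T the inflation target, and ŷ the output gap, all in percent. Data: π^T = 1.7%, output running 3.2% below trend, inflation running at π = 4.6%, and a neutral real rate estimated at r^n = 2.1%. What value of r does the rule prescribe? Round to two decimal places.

6.55%

Output 3.2% below potential → ŷ = -3.2.
r = 2.1 + 4.6 + 0.5 × (4.6 − 1.7) + 0.5 × (-3.2)
   = 2.1 + 4.6 + 1.45 − 1.6 = 6.55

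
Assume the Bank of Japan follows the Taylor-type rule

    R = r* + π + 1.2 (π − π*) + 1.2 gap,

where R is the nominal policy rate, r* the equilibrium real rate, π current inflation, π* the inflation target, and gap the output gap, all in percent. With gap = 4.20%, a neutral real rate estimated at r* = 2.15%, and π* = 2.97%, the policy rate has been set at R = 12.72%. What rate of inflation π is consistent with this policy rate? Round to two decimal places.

4.13%

Collecting π: R = r* + (1 + 1.2) π − 1.2 π* + 1.2 gap
2.2 π = 12.72 − 2.15 + 1.2 × 2.97 − 1.2 × 4.20 = 9.094
π = 9.094 / 2.2 = 4.13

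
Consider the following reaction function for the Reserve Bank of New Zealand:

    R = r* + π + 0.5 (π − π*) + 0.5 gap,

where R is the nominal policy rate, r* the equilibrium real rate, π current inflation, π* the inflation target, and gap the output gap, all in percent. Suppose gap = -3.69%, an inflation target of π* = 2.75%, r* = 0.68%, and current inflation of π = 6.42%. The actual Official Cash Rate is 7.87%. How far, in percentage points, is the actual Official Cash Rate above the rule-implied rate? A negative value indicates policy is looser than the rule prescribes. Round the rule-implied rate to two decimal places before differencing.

R = 0.68 + 6.42 + 0.5 × (6.42 − 2.75) + 0.5 × (-3.69)
   = 0.68 + 6.42 + 1.835 − 1.845 = 7.09
Deviation = 7.87 − 7.09 = 0.78 pp.

0.78 pp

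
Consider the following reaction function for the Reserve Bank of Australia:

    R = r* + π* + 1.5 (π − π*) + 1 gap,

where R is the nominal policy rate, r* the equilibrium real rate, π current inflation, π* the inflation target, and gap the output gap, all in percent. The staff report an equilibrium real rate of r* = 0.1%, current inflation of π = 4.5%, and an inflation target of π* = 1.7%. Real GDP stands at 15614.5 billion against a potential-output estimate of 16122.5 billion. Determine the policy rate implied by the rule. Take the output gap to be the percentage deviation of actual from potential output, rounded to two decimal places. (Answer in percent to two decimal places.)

Output gap = 100 × (15614.5 − 16122.5) / 16122.5 = -3.15%.
R = 0.10 + 1.70 + 1.5 × (4.50 − 1.70) + 1 × (-3.15)
   = 0.10 + 1.7 + 4.2 − 3.15 = 2.85

2.85%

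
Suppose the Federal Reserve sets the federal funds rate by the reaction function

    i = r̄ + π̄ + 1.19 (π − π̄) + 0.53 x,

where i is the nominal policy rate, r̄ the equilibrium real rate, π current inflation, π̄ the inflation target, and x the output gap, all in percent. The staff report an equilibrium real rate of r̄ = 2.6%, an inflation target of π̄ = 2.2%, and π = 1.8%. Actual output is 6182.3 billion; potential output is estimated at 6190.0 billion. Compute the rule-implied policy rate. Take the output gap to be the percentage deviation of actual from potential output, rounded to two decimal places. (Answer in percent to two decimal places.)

4.26%

Output gap = 100 × (6182.3 − 6190.0) / 6190.0 = -0.12%.
i = 2.60 + 2.20 + 1.19 × (1.80 − 2.20) + 0.53 × (-0.12)
   = 2.60 + 2.2 − 0.476 − 0.0636 = 4.26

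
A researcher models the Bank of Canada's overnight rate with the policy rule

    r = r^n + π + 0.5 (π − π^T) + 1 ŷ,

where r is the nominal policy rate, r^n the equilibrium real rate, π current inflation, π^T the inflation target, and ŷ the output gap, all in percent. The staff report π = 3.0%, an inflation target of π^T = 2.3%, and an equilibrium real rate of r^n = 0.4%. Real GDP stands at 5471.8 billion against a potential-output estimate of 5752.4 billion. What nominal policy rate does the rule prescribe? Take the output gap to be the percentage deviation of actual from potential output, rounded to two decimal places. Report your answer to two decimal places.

Output gap = 100 × (5471.8 − 5752.4) / 5752.4 = -4.88%.
r = 0.40 + 3.00 + 0.5 × (3.00 − 2.30) + 1 × (-4.88)
   = 0.40 + 3 + 0.35 − 4.88 = -1.13

-1.13%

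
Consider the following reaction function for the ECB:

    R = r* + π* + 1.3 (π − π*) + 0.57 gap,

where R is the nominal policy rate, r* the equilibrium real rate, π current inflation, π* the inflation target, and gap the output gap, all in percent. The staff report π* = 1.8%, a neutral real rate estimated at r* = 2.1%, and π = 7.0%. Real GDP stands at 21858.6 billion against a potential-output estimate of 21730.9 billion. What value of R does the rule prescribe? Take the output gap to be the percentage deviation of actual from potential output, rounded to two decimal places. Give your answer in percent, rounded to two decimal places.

11.00%

Output gap = 100 × (21858.6 − 21730.9) / 21730.9 = 0.59%.
R = 2.10 + 1.80 + 1.3 × (7.00 − 1.80) + 0.57 × 0.59
   = 2.10 + 1.8 + 6.76 + 0.3363 = 11.00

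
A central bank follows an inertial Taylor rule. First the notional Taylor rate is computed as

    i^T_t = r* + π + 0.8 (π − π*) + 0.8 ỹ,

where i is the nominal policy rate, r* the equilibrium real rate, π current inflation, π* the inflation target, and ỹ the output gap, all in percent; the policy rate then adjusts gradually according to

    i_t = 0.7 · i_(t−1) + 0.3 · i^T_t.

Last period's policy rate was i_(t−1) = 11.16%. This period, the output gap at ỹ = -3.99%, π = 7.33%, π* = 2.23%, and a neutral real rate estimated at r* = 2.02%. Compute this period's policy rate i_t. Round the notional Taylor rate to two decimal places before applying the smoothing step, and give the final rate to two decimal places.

i^T_t = 2.02 + 7.33 + 0.8 × (7.33 − 2.23) + 0.8 × (-3.99)
   = 2.02 + 7.33 + 4.08 − 3.192 = 10.24
i_t = 0.7 × 11.16 + 0.3 × 10.24 = 7.812 + 3.072 = 10.88

10.88%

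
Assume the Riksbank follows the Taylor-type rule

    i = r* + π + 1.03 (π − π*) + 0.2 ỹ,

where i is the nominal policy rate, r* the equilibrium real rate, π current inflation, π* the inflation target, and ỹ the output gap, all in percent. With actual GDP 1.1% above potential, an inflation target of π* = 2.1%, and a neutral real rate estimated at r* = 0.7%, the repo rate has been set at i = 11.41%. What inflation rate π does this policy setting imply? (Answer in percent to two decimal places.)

6.23%

Output 1.1% above potential → ỹ = 1.1.
Collecting π: i = r* + (1 + 1.03) π − 1.03 π* + 0.2 ỹ
2.03 π = 11.41 − 0.7 + 1.03 × 2.1 − 0.2 × 1.1 = 12.653
π = 12.653 / 2.03 = 6.23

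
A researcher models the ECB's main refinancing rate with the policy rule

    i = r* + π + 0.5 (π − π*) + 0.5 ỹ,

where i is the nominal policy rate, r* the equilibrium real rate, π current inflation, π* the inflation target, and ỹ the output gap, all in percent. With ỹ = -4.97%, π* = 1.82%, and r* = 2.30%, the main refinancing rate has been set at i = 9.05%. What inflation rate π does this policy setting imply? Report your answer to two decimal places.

Collecting π: i = r* + (1 + 0.5) π − 0.5 π* + 0.5 ỹ
1.5 π = 9.05 − 2.30 + 0.5 × 1.82 − 0.5 × (-4.97) = 10.145
π = 10.145 / 1.5 = 6.76

6.76%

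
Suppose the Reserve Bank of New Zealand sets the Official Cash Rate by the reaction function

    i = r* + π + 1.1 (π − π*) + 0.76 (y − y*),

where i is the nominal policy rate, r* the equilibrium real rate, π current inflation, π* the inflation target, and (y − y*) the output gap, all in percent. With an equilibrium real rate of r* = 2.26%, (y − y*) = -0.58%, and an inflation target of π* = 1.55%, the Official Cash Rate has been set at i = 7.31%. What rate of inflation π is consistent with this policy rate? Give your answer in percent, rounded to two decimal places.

3.43%

Collecting π: i = r* + (1 + 1.1) π − 1.1 π* + 0.76 (y − y*)
2.1 π = 7.31 − 2.26 + 1.1 × 1.55 − 0.76 × (-0.58) = 7.1958
π = 7.1958 / 2.1 = 3.43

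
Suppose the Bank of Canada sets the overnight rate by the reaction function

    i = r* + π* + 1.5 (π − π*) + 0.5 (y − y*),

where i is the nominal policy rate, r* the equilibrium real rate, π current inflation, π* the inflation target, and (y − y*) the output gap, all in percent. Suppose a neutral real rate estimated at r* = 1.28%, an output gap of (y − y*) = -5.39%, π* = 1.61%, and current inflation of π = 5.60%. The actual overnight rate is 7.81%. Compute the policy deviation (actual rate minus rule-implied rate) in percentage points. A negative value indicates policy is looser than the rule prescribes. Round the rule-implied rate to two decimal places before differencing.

i = 1.28 + 1.61 + 1.5 × (5.60 − 1.61) + 0.5 × (-5.39)
   = 1.28 + 1.61 + 5.985 − 2.695 = 6.18
Deviation = 7.81 − 6.18 = 1.63 pp.

1.63 pp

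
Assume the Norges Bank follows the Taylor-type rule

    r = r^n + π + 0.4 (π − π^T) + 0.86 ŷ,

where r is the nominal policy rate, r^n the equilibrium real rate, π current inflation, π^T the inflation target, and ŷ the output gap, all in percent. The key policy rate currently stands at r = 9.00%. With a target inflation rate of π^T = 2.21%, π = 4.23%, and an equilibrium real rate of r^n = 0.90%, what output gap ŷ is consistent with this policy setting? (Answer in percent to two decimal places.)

3.56%

0.86 ŷ = 9.00 − 0.90 − 4.23 − 0.4 × (4.23 − 2.21) = 3.062
ŷ = 3.062 / 0.86 = 3.56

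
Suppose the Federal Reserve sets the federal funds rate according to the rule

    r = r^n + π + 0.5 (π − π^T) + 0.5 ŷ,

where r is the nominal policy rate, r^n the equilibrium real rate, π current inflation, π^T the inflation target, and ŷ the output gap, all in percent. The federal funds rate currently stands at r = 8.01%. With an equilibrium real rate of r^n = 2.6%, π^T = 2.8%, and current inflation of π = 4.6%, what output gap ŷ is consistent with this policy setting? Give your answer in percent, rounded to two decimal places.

-0.18%

0.5 ŷ = 8.01 − 2.6 − 4.6 − 0.5 × (4.6 − 2.8) = -0.09
ŷ = -0.09 / 0.5 = -0.18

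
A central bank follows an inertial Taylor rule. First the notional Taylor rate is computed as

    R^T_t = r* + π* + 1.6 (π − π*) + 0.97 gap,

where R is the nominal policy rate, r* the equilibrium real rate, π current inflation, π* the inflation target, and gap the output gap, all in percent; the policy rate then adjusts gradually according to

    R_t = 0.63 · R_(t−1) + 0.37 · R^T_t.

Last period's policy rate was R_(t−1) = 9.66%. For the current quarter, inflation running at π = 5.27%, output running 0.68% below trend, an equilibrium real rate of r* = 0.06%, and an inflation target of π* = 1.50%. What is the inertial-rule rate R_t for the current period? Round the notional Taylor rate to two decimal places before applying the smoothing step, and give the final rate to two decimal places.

Output 0.68% below potential → gap = -0.68.
R^T_t = 0.06 + 1.50 + 1.6 × (5.27 − 1.50) + 0.97 × (-0.68)
   = 0.06 + 1.5 + 6.032 − 0.6596 = 6.93
R_t = 0.63 × 9.66 + 0.37 × 6.93 = 6.0858 + 2.5641 = 8.65

8.65%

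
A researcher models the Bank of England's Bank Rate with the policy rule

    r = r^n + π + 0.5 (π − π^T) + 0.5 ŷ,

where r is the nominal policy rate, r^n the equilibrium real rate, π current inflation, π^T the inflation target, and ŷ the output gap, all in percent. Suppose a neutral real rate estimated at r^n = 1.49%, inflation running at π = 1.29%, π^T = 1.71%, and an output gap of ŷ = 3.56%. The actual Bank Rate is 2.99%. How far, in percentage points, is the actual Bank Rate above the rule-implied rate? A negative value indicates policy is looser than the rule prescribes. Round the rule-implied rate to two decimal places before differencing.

r = 1.49 + 1.29 + 0.5 × (1.29 − 1.71) + 0.5 × 3.56
   = 1.49 + 1.29 − 0.21 + 1.78 = 4.35
Deviation = 2.99 − 4.35 = -1.36 pp.

-1.36 pp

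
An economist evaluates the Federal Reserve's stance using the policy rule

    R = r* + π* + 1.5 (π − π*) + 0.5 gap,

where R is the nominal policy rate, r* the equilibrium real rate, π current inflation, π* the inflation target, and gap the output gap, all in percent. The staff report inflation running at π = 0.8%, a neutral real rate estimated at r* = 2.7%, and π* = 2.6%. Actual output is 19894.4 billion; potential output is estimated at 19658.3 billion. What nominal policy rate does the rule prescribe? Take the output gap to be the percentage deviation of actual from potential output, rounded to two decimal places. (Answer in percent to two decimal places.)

3.20%

Output gap = 100 × (19894.4 − 19658.3) / 19658.3 = 1.20%.
R = 2.70 + 2.60 + 1.5 × (0.80 − 2.60) + 0.5 × 1.20
   = 2.70 + 2.6 − 2.7 + 0.6 = 3.20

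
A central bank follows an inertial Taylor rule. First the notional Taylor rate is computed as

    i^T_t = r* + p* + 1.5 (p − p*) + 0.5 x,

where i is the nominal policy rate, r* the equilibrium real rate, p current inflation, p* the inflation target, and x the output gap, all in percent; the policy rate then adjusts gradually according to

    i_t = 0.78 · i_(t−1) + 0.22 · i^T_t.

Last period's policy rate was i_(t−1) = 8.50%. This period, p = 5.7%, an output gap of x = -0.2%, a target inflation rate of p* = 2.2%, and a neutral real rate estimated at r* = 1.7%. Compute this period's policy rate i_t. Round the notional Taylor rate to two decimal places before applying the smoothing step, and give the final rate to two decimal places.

8.62%

i^T_t = 1.7 + 2.2 + 1.5 × (5.7 − 2.2) + 0.5 × (-0.2)
   = 1.7 + 2.2 + 5.25 − 0.1 = 9.05
i_t = 0.78 × 8.50 + 0.22 × 9.05 = 6.63 + 1.991 = 8.62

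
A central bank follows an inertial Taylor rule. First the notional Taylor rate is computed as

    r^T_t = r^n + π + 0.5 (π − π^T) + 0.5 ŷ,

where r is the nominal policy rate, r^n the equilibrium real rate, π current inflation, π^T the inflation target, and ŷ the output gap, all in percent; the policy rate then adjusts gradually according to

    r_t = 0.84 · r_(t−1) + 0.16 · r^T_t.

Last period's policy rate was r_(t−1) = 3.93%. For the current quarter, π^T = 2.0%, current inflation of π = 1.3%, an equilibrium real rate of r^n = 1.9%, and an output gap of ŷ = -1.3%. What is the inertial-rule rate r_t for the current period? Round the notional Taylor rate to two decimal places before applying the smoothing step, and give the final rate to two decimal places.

r^T_t = 1.9 + 1.3 + 0.5 × (1.3 − 2.0) + 0.5 × (-1.3)
   = 1.9 + 1.3 − 0.35 − 0.65 = 2.20
r_t = 0.84 × 3.93 + 0.16 × 2.20 = 3.3012 + 0.352 = 3.65

3.65%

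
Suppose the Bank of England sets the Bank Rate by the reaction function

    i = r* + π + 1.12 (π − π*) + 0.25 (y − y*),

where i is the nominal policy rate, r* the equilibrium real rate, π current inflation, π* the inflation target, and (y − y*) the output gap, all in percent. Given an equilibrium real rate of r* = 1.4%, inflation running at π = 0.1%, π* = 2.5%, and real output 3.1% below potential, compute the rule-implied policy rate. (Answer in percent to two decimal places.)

Output 3.1% below potential → (y − y*) = -3.1.
i = 1.4 + 0.1 + 1.12 × (0.1 − 2.5) + 0.25 × (-3.1)
   = 1.4 + 0.1 − 2.688 − 0.775 = -1.96

-1.96%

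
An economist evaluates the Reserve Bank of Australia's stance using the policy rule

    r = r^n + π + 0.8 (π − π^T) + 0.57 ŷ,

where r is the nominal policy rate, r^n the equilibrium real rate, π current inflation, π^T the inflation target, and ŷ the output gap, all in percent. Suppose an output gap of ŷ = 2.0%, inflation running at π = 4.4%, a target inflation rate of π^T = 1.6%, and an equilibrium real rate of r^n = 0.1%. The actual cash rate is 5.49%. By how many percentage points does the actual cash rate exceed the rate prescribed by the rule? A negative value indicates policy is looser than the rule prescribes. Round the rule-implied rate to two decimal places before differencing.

-2.39 pp

r = 0.1 + 4.4 + 0.8 × (4.4 − 1.6) + 0.57 × 2.0
   = 0.1 + 4.4 + 2.24 + 1.14 = 7.88
Deviation = 5.49 − 7.88 = -2.39 pp.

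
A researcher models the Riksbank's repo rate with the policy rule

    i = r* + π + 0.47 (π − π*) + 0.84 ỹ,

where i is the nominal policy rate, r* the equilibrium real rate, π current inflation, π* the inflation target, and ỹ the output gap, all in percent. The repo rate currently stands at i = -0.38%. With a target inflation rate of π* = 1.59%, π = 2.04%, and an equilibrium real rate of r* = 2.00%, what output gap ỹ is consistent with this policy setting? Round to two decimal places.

-5.51%

0.84 ỹ = -0.38 − 2.00 − 2.04 − 0.47 × (2.04 − 1.59) = -4.6315
ỹ = -4.6315 / 0.84 = -5.51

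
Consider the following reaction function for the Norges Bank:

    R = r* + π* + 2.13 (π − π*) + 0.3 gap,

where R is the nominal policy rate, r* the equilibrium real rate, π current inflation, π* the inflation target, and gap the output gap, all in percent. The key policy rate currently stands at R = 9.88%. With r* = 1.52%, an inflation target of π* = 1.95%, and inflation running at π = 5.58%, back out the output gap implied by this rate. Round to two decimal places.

0.3 gap = 9.88 − 1.52 − 1.95 − 2.13 × (5.58 − 1.95) = -1.3219
gap = -1.3219 / 0.3 = -4.41

-4.41%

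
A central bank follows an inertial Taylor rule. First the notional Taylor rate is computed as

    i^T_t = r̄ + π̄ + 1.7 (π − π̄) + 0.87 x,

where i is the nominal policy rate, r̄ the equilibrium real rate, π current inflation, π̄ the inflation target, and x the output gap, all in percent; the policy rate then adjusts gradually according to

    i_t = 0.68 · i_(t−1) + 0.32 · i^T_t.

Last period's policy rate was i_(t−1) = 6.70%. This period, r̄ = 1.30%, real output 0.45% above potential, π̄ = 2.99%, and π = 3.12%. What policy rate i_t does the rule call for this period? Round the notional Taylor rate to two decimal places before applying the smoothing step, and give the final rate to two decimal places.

6.12%

Output 0.45% above potential → x = 0.45.
i^T_t = 1.30 + 2.99 + 1.7 × (3.12 − 2.99) + 0.87 × 0.45
   = 1.30 + 2.99 + 0.221 + 0.3915 = 4.90
i_t = 0.68 × 6.70 + 0.32 × 4.90 = 4.556 + 1.568 = 6.12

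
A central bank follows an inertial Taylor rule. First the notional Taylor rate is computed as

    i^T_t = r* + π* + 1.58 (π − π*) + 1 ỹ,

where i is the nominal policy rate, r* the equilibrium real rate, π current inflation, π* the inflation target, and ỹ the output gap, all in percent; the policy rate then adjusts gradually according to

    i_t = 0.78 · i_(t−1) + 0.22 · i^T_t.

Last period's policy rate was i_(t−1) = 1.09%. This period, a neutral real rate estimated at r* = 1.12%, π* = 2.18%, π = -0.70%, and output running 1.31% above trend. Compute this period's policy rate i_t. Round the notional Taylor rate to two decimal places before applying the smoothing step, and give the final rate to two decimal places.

Output 1.31% above potential → ỹ = 1.31.
i^T_t = 1.12 + 2.18 + 1.58 × (-0.70 − 2.18) + 1 × 1.31
   = 1.12 + 2.18 − 4.5504 + 1.31 = 0.06
i_t = 0.78 × 1.09 + 0.22 × 0.06 = 0.8502 + 0.0132 = 0.86

0.86%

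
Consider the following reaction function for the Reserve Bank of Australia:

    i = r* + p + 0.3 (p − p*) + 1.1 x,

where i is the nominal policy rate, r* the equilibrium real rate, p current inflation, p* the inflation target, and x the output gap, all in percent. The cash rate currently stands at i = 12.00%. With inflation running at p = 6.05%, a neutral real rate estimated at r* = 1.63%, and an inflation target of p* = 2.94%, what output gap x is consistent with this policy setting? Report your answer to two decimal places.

1.1 x = 12.00 − 1.63 − 6.05 − 0.3 × (6.05 − 2.94) = 3.387
x = 3.387 / 1.1 = 3.08

3.08%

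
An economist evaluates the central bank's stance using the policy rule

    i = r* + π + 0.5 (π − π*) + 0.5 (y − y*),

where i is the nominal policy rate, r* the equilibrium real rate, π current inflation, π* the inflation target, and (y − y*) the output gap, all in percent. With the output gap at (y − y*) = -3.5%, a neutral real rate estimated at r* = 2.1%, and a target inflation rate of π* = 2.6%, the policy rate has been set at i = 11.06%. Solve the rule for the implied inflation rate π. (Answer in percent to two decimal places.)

Collecting π: i = r* + (1 + 0.5) π − 0.5 π* + 0.5 (y − y*)
1.5 π = 11.06 − 2.1 + 0.5 × 2.6 − 0.5 × (-3.5) = 12.01
π = 12.01 / 1.5 = 8.01

8.01%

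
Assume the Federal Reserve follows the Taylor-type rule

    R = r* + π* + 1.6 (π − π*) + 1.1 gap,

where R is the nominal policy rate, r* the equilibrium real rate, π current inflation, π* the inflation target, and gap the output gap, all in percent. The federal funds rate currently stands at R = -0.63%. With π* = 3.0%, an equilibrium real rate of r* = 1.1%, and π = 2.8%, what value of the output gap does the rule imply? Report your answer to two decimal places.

-4.01%

1.1 gap = -0.63 − 1.1 − 3.0 − 1.6 × (2.8 − 3.0) = -4.41
gap = -4.41 / 1.1 = -4.01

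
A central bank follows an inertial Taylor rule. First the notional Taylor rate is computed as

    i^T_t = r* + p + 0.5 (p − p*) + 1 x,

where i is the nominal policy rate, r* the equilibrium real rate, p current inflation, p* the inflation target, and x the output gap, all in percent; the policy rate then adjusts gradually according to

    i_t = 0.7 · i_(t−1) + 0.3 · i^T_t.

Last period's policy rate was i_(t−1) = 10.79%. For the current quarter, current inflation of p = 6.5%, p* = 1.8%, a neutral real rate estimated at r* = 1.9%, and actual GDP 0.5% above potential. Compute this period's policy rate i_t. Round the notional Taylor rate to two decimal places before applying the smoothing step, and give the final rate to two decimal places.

Output 0.5% above potential → x = 0.5.
i^T_t = 1.9 + 6.5 + 0.5 × (6.5 − 1.8) + 1 × 0.5
   = 1.9 + 6.5 + 2.35 + 0.5 = 11.25
i_t = 0.7 × 10.79 + 0.3 × 11.25 = 7.553 + 3.375 = 10.93

10.93%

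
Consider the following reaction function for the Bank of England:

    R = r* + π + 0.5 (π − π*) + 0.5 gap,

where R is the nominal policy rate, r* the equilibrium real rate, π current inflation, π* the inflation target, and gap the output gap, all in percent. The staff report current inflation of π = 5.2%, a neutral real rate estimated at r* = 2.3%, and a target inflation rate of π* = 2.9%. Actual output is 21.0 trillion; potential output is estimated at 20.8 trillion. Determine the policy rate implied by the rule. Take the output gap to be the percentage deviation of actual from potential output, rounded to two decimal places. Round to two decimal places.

Output gap = 100 × (21.0 − 20.8) / 20.8 = 0.96%.
R = 2.30 + 5.20 + 0.5 × (5.20 − 2.90) + 0.5 × 0.96
   = 2.30 + 5.2 + 1.15 + 0.48 = 9.13

9.13%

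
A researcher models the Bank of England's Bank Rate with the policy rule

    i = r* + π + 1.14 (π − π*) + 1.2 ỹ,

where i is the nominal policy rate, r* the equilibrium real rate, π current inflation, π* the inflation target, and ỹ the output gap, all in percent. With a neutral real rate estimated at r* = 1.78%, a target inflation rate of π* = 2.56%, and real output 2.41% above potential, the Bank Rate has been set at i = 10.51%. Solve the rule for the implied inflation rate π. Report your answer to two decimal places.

Output 2.41% above potential → ỹ = 2.41.
Collecting π: i = r* + (1 + 1.14) π − 1.14 π* + 1.2 ỹ
2.14 π = 10.51 − 1.78 + 1.14 × 2.56 − 1.2 × 2.41 = 8.7564
π = 8.7564 / 2.14 = 4.09

4.09%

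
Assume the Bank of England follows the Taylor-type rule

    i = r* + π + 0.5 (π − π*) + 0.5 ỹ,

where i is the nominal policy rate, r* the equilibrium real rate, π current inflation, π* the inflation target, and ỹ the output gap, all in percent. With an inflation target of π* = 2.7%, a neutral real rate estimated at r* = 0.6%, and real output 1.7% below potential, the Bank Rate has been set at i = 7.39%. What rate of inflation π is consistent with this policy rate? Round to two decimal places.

Output 1.7% below potential → ỹ = -1.7.
Collecting π: i = r* + (1 + 0.5) π − 0.5 π* + 0.5 ỹ
1.5 π = 7.39 − 0.6 + 0.5 × 2.7 − 0.5 × (-1.7) = 8.99
π = 8.99 / 1.5 = 5.99

5.99%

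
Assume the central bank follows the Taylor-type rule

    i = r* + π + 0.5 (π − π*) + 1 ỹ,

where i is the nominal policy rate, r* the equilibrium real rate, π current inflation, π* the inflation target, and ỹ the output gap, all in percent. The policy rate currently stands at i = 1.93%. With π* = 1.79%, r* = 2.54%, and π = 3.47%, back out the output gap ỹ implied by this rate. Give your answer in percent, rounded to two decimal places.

-4.92%

1 ỹ = 1.93 − 2.54 − 3.47 − 0.5 × (3.47 − 1.79) = -4.92
ỹ = -4.92 / 1 = -4.92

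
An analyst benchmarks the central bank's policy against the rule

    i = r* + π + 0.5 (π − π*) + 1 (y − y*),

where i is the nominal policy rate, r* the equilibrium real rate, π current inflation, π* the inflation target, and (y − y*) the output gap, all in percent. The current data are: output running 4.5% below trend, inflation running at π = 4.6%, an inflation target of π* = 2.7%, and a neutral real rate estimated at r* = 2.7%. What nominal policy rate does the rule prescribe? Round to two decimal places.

Output 4.5% below potential → (y − y*) = -4.5.
i = 2.7 + 4.6 + 0.5 × (4.6 − 2.7) + 1 × (-4.5)
   = 2.7 + 4.6 + 0.95 − 4.5 = 3.75

3.75%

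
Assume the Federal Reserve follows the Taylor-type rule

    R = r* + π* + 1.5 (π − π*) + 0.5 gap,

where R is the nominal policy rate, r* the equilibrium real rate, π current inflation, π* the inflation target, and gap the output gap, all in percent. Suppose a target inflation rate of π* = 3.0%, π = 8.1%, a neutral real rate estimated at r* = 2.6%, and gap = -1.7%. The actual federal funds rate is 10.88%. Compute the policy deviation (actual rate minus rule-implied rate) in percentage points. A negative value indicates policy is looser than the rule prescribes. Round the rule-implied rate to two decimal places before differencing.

-1.52 pp

R = 2.6 + 3.0 + 1.5 × (8.1 − 3.0) + 0.5 × (-1.7)
   = 2.6 + 3 + 7.65 − 0.85 = 12.40
Deviation = 10.88 − 12.40 = -1.52 pp.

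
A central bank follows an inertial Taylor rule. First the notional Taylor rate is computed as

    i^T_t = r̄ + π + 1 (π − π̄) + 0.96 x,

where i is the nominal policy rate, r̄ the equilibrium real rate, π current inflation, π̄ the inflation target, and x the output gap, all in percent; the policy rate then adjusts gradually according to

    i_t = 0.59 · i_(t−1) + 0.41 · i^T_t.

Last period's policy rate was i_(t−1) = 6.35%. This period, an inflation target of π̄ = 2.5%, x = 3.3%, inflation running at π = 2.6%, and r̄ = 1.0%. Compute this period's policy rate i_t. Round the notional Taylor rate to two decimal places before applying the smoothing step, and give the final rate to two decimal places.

i^T_t = 1.0 + 2.6 + 1 × (2.6 − 2.5) + 0.96 × 3.3
   = 1.0 + 2.6 + 0.1 + 3.168 = 6.87
i_t = 0.59 × 6.35 + 0.41 × 6.87 = 3.7465 + 2.8167 = 6.56

6.56%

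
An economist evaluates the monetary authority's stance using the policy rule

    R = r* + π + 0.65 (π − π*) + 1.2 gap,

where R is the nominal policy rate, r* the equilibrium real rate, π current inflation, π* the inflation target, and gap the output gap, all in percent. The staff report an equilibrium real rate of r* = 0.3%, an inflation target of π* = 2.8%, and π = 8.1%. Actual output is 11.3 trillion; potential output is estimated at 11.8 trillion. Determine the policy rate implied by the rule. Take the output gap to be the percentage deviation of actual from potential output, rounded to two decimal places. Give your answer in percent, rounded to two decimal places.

6.76%

Output gap = 100 × (11.3 − 11.8) / 11.8 = -4.24%.
R = 0.30 + 8.10 + 0.65 × (8.10 − 2.80) + 1.2 × (-4.24)
   = 0.30 + 8.1 + 3.445 − 5.088 = 6.76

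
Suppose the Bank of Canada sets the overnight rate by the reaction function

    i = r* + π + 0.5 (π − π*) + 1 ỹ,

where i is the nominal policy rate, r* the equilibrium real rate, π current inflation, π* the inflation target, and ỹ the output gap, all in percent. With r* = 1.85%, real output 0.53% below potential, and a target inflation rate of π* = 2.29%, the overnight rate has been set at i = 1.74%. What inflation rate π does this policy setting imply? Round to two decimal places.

Output 0.53% below potential → ỹ = -0.53.
Collecting π: i = r* + (1 + 0.5) π − 0.5 π* + 1 ỹ
1.5 π = 1.74 − 1.85 + 0.5 × 2.29 − 1 × (-0.53) = 1.565
π = 1.565 / 1.5 = 1.04

1.04%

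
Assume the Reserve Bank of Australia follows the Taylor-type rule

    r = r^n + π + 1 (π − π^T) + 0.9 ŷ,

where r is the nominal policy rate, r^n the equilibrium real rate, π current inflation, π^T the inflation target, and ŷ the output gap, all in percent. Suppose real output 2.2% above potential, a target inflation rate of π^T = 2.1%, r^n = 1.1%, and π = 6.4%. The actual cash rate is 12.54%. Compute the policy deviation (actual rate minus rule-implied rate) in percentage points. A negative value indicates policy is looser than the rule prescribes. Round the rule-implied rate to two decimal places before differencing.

-1.24 pp

Output 2.2% above potential → ŷ = 2.2.
r = 1.1 + 6.4 + 1 × (6.4 − 2.1) + 0.9 × 2.2
   = 1.1 + 6.4 + 4.3 + 1.98 = 13.78
Deviation = 12.54 − 13.78 = -1.24 pp.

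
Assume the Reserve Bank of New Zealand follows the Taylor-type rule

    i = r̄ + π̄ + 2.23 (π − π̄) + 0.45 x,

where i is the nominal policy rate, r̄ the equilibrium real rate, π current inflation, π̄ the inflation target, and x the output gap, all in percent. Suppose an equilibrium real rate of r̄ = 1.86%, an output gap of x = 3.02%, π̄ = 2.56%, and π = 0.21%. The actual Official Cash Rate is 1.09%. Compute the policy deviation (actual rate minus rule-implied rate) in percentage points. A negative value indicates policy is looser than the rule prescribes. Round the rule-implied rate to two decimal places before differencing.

0.55 pp

i = 1.86 + 2.56 + 2.23 × (0.21 − 2.56) + 0.45 × 3.02
   = 1.86 + 2.56 − 5.2405 + 1.359 = 0.54
Deviation = 1.09 − 0.54 = 0.55 pp.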